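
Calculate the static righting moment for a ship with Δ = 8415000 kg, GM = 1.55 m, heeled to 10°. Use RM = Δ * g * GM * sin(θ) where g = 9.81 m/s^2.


Formula: GZ = GM * sin(theta); RM = disp * g * GZ
Step 1 — GZ = 1.55 * sin(10°) = 1.55 * 0.173648 = 0.269154 m
Step 2 — RM = 8415000 * 9.81 * 0.269154 ≈ 22219000 N·m (5 s.f.)

22219000 N·m


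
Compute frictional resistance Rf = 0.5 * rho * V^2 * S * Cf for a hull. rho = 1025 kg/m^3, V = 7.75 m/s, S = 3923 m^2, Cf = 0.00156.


Formula: Rf = 0.5 * rho * V^2 * S * Cf
Step 1 — V^2 = 7.75^2 = 60.0625
Step 2 — 0.5 * rho * V^2 = 0.5 * 1025 * 60.0625 = 30782.03125
Step 3 — Rf = 30782.03125 * 3923 * 0.00156 ≈ 188380 N (5 s.f.)

188380 N


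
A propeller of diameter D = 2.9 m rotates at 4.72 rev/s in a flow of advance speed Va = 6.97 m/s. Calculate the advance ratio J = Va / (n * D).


Formula: J = Va / (n * D)
Step 1 — n * D = 4.72 * 2.9 = 13.688
Step 2 — J = 6.97 / 13.688 ≈ 0.50921 (5 s.f.)

0.50921


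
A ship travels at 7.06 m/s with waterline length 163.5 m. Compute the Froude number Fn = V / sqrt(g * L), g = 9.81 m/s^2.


Formula: Fn = V / sqrt(g * L)
Step 1 — g * L = 9.81 * 163.5 = 1603.935
Step 2 — sqrt(g * L) = sqrt(1603.935) = 40.049157
Step 3 — Fn = 7.06 / 40.049157 ≈ 0.17628 (5 s.f.)

0.17628


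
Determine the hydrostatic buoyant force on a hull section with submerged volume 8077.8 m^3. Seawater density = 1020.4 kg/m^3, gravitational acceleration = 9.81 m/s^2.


Formula: Fb = rho * g * V
Substituting: Fb = 1020.4 * 9.81 * 8077.8
Intermediate: 1020.4 * 9.81 = 10010.124
Result: Fb = 10010.124 * 8077.8 ≈ 80860000 N (5 s.f.)

80860000 N


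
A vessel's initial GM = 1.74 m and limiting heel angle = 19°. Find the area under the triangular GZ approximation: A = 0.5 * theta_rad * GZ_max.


Formula: GZ_max = GM * sin(theta); Area = 0.5 * theta_rad * GZ_max
Step 1 — GZ_max = 1.74 * sin(19°) = 1.74 * 0.325568 = 0.566488 m
Step 2 — theta_rad = 19 * pi/180 = 0.331613 rad
Step 3 — Area = 0.5 * 0.331613 * 0.566488 ≈ 0.093927 m·rad (5 s.f.)

0.093927 m·rad


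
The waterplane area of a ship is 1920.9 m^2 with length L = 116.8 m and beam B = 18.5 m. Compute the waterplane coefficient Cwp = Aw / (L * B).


Formula: Cwp = Aw / (L * B)
Step 1 — L * B = 116.8 * 18.5 = 2160.8 m^2
Step 2 — Cwp = 1920.9 / 2160.8 ≈ 0.88898 (5 s.f.)

0.88898


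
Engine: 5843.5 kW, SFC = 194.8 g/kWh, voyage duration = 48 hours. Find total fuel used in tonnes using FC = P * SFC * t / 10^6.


Formula: FC (tonnes) = P * SFC * t / 1,000,000
Step 1 — P * SFC * t = 5843.5 * 194.8 * 48 = 54639062.4 g
Step 2 — FC (tonnes) = 54639062.4 / 1,000,000 ≈ 54.639 tonnes (5 s.f.)

54.639 tonnes


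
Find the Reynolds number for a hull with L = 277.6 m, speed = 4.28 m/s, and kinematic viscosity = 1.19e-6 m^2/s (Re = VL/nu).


Formula: Re = V * L / nu
Step 1 — V * L = 4.28 * 277.6 = 1188.128 m^2/s
Step 2 — Re = 1188.128 / 1.19e-6 = 9.98e+08

9.98e+08


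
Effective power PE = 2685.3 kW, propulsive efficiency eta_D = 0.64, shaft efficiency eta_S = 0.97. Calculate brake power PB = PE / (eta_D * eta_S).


Formula: PB = PE / (eta_D * eta_S)
Step 1 — combined efficiency = eta_D * eta_S = 0.64 * 0.97 = 0.6208
Step 2 — PB = 2685.3 / 0.6208 ≈ 4325.5 kW (5 s.f.)

4325.5 kW


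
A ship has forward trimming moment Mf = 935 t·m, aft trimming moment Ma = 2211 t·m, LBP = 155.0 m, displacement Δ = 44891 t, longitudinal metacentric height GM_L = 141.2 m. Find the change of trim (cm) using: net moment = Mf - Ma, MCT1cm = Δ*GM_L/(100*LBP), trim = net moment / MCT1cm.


Formula: net trimming moment = Mf - Ma; MCT1cm = Δ*GM_L/(100*LBP); trim = net moment / MCT1cm
Step 1 — net trimming moment = 935 - 2211 = -1276 t·m
Step 2 — MCT1cm = 44891 * 141.2 / (100 * 155.0) = 408.9425 t·m/cm
Step 3 — trim = -1276 / 408.9425 ≈ -3.1202 cm (5 s.f.)

-3.1202 cm


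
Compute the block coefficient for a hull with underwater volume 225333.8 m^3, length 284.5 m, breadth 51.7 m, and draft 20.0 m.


Formula: Cb = V / (L * B * T)
Step 1 — L * B * T = 284.5 * 51.7 * 20.0 = 294173.0 m^3
Step 2 — Cb = 225333.8 / 294173.0 ≈ 0.76599 (5 s.f.)

0.76599


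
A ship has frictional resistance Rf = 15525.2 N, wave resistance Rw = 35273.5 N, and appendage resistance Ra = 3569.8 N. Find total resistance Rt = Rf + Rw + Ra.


Formula: Rt = Rf + Rw + Ra
Substituting: Rt = 15525.2 + 35273.5 + 3569.8
Result: Rt = 54368.5 N

54368.5 N


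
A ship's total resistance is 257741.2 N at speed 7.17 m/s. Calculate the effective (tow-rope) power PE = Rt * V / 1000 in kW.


Formula: PE = Rt * V / 1000 (kW)
Step 1 — PE (W) = 257741.2 * 7.17 = 1848004.404 W
Step 2 — PE (kW) = 1848004.404 / 1000 ≈ 1848.0 kW (5 s.f.)

1848.0 kW


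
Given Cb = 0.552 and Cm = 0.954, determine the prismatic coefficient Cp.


Formula: Cp = Cb / Cm
Substituting: Cp = 0.552 / 0.954
Result: Cp ≈ 0.57862 (5 s.f.)

0.57862


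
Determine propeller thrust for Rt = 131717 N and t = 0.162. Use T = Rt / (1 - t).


Formula: T = Rt / (1 - t)
Step 1 — (1 - t) = 1 - 0.162 = 0.838
Step 2 — T = 131717 / 0.838 ≈ 157180 N (5 s.f.)

157180 N


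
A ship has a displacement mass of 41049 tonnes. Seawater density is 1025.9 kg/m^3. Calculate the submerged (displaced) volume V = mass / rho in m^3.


Formula: V = mass / rho
Step 1 — convert tonnes to kg: 41049 t * 1000 = 41049000 kg
Step 2 — V = 41049000 / 1025.9 ≈ 40013 m^3 (5 s.f.)

40013 m^3


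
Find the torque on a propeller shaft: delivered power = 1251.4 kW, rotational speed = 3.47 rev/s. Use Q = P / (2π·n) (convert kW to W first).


Formula: Q = P_W / (2 * pi * n)
Step 1 — P_W = 1251.4 kW * 1000 = 1251400.0 W
Step 2 — 2 * pi * n = 2 * pi * 3.47 = 21.802653
Step 3 — Q = 1251400.0 / 21.802653 ≈ 57397 N·m (5 s.f.)

57397 N·m


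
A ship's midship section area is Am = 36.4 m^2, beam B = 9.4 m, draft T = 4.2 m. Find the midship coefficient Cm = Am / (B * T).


Formula: Cm = Am / (B * T)
Step 1 — B * T = 9.4 * 4.2 = 39.48 m^2
Step 2 — Cm = 36.4 / 39.48 ≈ 0.92199 (5 s.f.)

0.92199


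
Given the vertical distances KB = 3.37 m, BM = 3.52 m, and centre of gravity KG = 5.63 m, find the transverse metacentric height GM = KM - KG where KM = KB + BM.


Formula: GM = KB + BM - KG
Step 1 — KM = KB + BM = 3.37 + 3.52 = 6.89 m
Step 2 — GM = KM - KG = 6.89 - 5.63 = 1.26 m

1.26 m


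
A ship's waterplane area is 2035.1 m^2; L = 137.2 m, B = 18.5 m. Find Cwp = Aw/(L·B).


Formula: Cwp = Aw / (L * B)
Step 1 — L * B = 137.2 * 18.5 = 2538.2 m^2
Step 2 — Cwp = 2035.1 / 2538.2 ≈ 0.80179 (5 s.f.)

0.80179


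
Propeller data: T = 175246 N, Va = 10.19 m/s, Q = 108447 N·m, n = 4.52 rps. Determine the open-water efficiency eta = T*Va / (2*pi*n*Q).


Formula: eta = T * Va / (2 * pi * n * Q)
Step 1 — numerator = T * Va = 175246 * 10.19 = 1785756.74
Step 2 — 2 * pi * n = 2 * pi * 4.52 = 28.399998
Step 3 — denominator = 28.399998 * 108447 = 3079894.58
Step 4 — eta = 1785756.74 / 3079894.58 ≈ 0.57981 (5 s.f.)

0.57981


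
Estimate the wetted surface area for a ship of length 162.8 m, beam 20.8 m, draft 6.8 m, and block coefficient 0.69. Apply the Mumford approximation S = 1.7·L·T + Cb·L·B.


Formula: S = 1.7*L*T + V/T with V = Cb*L*B*T, i.e. S = L * (1.7*T + Cb*B)
Step 1 — 1.7*T = 1.7 * 6.8 = 11.56 m
Step 2 — Cb*B = 0.69 * 20.8 = 14.352 m
Step 3 — 1.7*T + Cb*B = 11.56 + 14.352 = 25.912 m
Step 4 — S = 162.8 * 25.912 ≈ 4218.5 m^2 (5 s.f.)

4218.5 m^2


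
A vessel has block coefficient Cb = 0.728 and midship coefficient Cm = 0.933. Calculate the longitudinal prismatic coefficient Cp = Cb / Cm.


Formula: Cp = Cb / Cm
Substituting: Cp = 0.728 / 0.933
Result: Cp ≈ 0.78028 (5 s.f.)

0.78028


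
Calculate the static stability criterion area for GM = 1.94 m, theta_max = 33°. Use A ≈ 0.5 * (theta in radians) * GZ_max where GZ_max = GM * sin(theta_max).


Formula: GZ_max = GM * sin(theta); Area = 0.5 * theta_rad * GZ_max
Step 1 — GZ_max = 1.94 * sin(33°) = 1.94 * 0.544639 = 1.0566 m
Step 2 — theta_rad = 33 * pi/180 = 0.575959 rad
Step 3 — Area = 0.5 * 0.575959 * 1.0566 ≈ 0.30428 m·rad (5 s.f.)

0.30428 m·rad


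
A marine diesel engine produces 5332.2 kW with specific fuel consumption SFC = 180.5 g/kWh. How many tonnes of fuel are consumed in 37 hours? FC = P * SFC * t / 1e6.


Formula: FC (tonnes) = P * SFC * t / 1,000,000
Step 1 — P * SFC * t = 5332.2 * 180.5 * 37 = 35611097.7 g
Step 2 — FC (tonnes) = 35611097.7 / 1,000,000 ≈ 35.611 tonnes (5 s.f.)

35.611 tonnes


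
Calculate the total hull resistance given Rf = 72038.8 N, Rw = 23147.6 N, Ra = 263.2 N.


Formula: Rt = Rf + Rw + Ra
Substituting: Rt = 72038.8 + 23147.6 + 263.2
Result: Rt = 95449.6 N

95449.6 N


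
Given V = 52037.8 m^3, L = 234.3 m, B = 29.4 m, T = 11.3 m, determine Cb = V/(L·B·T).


Formula: Cb = V / (L * B * T)
Step 1 — L * B * T = 234.3 * 29.4 * 11.3 = 77839.146 m^3
Step 2 — Cb = 52037.8 / 77839.146 ≈ 0.66853 (5 s.f.)

0.66853


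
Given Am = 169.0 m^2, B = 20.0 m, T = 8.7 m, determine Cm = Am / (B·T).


Formula: Cm = Am / (B * T)
Step 1 — B * T = 20.0 * 8.7 = 174.0 m^2
Step 2 — Cm = 169.0 / 174.0 ≈ 0.97126 (5 s.f.)

0.97126


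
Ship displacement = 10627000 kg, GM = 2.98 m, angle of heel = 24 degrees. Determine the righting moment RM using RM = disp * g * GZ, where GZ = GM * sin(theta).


Formula: GZ = GM * sin(theta); RM = disp * g * GZ
Step 1 — GZ = 2.98 * sin(24°) = 2.98 * 0.406737 = 1.212076 m
Step 2 — RM = 10627000 * 9.81 * 1.212076 ≈ 126360000 N·m (5 s.f.)

126360000 N·m


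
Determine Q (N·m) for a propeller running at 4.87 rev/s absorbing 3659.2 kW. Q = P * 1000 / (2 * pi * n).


Formula: Q = P_W / (2 * pi * n)
Step 1 — P_W = 3659.2 kW * 1000 = 3659200.0 W
Step 2 — 2 * pi * n = 2 * pi * 4.87 = 30.599112
Step 3 — Q = 3659200.0 / 30.599112 ≈ 119590 N·m (5 s.f.)

119590 N·m


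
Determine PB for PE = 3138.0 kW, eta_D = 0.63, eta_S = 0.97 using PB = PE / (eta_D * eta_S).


Formula: PB = PE / (eta_D * eta_S)
Step 1 — combined efficiency = eta_D * eta_S = 0.63 * 0.97 = 0.6111
Step 2 — PB = 3138.0 / 0.6111 ≈ 5135.0 kW (5 s.f.)

5135.0 kW


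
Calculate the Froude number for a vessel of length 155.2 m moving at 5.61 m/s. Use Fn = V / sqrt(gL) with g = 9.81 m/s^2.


Formula: Fn = V / sqrt(g * L)
Step 1 — g * L = 9.81 * 155.2 = 1522.512
Step 2 — sqrt(g * L) = sqrt(1522.512) = 39.01938
Step 3 — Fn = 5.61 / 39.01938 ≈ 0.14377 (5 s.f.)

0.14377


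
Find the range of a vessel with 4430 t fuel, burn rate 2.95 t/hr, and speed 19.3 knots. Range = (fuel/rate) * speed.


Formula: endurance = fuel / rate; range = endurance * speed
Step 1 — endurance = 4430 / 2.95 = 1501.6949 hours
Step 2 — range = 1501.6949 * 19.3 ≈ 28983 nautical miles (5 s.f.)

28983 NM


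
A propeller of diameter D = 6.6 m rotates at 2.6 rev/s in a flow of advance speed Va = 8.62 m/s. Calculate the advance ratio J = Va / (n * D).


Formula: J = Va / (n * D)
Step 1 — n * D = 2.6 * 6.6 = 17.16
Step 2 — J = 8.62 / 17.16 ≈ 0.50233 (5 s.f.)

0.50233


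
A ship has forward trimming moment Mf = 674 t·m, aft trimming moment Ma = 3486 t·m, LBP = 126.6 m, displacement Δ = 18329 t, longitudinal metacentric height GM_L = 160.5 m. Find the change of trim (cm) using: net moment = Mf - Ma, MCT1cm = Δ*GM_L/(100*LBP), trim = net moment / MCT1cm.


Formula: net trimming moment = Mf - Ma; MCT1cm = Δ*GM_L/(100*LBP); trim = net moment / MCT1cm
Step 1 — net trimming moment = 674 - 3486 = -2812 t·m
Step 2 — MCT1cm = 18329 * 160.5 / (100 * 126.6) = 232.37 t·m/cm
Step 3 — trim = -2812 / 232.37 ≈ -12.101 cm (5 s.f.)

-12.101 cm


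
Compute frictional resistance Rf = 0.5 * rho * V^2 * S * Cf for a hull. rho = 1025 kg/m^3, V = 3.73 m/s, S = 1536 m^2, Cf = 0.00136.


Formula: Rf = 0.5 * rho * V^2 * S * Cf
Step 1 — V^2 = 3.73^2 = 13.9129
Step 2 — 0.5 * rho * V^2 = 0.5 * 1025 * 13.9129 = 7130.36125
Step 3 — Rf = 7130.36125 * 1536 * 0.00136 ≈ 14895 N (5 s.f.)

14895 N


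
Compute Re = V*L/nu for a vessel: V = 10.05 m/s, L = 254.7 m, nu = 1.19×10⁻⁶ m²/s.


Formula: Re = V * L / nu
Step 1 — V * L = 10.05 * 254.7 = 2559.735 m^2/s
Step 2 — Re = 2559.735 / 1.19e-6 = 2.15e+09

2.15e+09


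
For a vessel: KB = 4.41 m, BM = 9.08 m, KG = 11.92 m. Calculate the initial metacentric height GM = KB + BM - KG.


Formula: GM = KB + BM - KG
Step 1 — KM = KB + BM = 4.41 + 9.08 = 13.49 m
Step 2 — GM = KM - KG = 13.49 - 11.92 = 1.57 m

1.57 m


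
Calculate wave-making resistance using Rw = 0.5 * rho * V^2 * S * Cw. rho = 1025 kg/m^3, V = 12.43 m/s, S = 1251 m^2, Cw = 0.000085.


Formula: Rw = 0.5 * rho * V^2 * S * Cw
Step 1 — V^2 = 12.43^2 = 154.5049
Step 2 — 0.5 * rho * V^2 = 0.5 * 1025 * 154.5049 = 79183.76125
Step 3 — Rw = 79183.76125 * 1251 * 0.000085 ≈ 8420.0 N (5 s.f.)

8420.0 N


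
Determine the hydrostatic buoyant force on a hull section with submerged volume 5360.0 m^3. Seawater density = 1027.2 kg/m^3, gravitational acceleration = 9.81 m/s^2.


Formula: Fb = rho * g * V
Substituting: Fb = 1027.2 * 9.81 * 5360.0
Intermediate: 1027.2 * 9.81 = 10076.832
Result: Fb = 10076.832 * 5360.0 ≈ 54012000 N (5 s.f.)

54012000 N


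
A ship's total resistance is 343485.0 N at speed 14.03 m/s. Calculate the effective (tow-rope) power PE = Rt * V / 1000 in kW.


Formula: PE = Rt * V / 1000 (kW)
Step 1 — PE (W) = 343485.0 * 14.03 = 4819094.55 W
Step 2 — PE (kW) = 4819094.55 / 1000 ≈ 4819.1 kW (5 s.f.)

4819.1 kW


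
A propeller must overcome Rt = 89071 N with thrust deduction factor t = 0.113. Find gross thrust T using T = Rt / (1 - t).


Formula: T = Rt / (1 - t)
Step 1 — (1 - t) = 1 - 0.113 = 0.887
Step 2 — T = 89071 / 0.887 ≈ 100420 N (5 s.f.)

100420 N


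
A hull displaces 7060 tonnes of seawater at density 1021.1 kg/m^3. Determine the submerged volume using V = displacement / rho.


Formula: V = mass / rho
Step 1 — convert tonnes to kg: 7060 t * 1000 = 7060000 kg
Step 2 — V = 7060000 / 1021.1 ≈ 6914.1 m^3 (5 s.f.)

6914.1 m^3


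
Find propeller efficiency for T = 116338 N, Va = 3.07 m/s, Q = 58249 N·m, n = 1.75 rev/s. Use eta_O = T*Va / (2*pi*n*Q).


Formula: eta = T * Va / (2 * pi * n * Q)
Step 1 — numerator = T * Va = 116338 * 3.07 = 357157.66
Step 2 — 2 * pi * n = 2 * pi * 1.75 = 10.995574
Step 3 — denominator = 10.995574 * 58249 = 640481.19
Step 4 — eta = 357157.66 / 640481.19 ≈ 0.55764 (5 s.f.)

0.55764


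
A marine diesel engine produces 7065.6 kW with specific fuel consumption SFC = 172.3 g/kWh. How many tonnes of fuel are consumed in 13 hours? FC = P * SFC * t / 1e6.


Formula: FC (tonnes) = P * SFC * t / 1,000,000
Step 1 — P * SFC * t = 7065.6 * 172.3 * 13 = 15826237.44 g
Step 2 — FC (tonnes) = 15826237.44 / 1,000,000 ≈ 15.826 tonnes (5 s.f.)

15.826 tonnes


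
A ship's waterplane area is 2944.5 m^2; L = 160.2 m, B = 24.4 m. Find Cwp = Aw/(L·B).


Formula: Cwp = Aw / (L * B)
Step 1 — L * B = 160.2 * 24.4 = 3908.88 m^2
Step 2 — Cwp = 2944.5 / 3908.88 ≈ 0.75328 (5 s.f.)

0.75328


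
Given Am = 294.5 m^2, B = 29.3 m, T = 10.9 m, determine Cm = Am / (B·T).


Formula: Cm = Am / (B * T)
Step 1 — B * T = 29.3 * 10.9 = 319.37 m^2
Step 2 — Cm = 294.5 / 319.37 ≈ 0.92213 (5 s.f.)

0.92213


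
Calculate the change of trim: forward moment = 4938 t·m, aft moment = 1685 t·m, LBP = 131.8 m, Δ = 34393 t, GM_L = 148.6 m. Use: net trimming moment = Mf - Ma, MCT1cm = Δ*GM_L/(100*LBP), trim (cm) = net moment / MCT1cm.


Formula: net trimming moment = Mf - Ma; MCT1cm = Δ*GM_L/(100*LBP); trim = net moment / MCT1cm
Step 1 — net trimming moment = 4938 - 1685 = 3253 t·m
Step 2 — MCT1cm = 34393 * 148.6 / (100 * 131.8) = 387.7693 t·m/cm
Step 3 — trim = 3253 / 387.7693 ≈ 8.3890 cm (5 s.f.)

8.3890 cm


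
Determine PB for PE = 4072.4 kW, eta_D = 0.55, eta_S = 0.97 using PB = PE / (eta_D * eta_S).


Formula: PB = PE / (eta_D * eta_S)
Step 1 — combined efficiency = eta_D * eta_S = 0.55 * 0.97 = 0.5335
Step 2 — PB = 4072.4 / 0.5335 ≈ 7633.4 kW (5 s.f.)

7633.4 kW


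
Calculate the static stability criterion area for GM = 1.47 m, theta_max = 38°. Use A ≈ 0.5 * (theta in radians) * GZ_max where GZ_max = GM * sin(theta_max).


Formula: GZ_max = GM * sin(theta); Area = 0.5 * theta_rad * GZ_max
Step 1 — GZ_max = 1.47 * sin(38°) = 1.47 * 0.615661 = 0.905022 m
Step 2 — theta_rad = 38 * pi/180 = 0.663225 rad
Step 3 — Area = 0.5 * 0.663225 * 0.905022 ≈ 0.30012 m·rad (5 s.f.)

0.30012 m·rad


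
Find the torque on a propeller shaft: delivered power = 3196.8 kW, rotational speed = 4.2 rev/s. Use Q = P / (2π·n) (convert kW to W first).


Formula: Q = P_W / (2 * pi * n)
Step 1 — P_W = 3196.8 kW * 1000 = 3196800.0 W
Step 2 — 2 * pi * n = 2 * pi * 4.2 = 26.389378
Step 3 — Q = 3196800.0 / 26.389378 ≈ 121140 N·m (5 s.f.)

121140 N·m


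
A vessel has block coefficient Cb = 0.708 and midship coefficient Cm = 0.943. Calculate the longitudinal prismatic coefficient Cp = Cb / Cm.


Formula: Cp = Cb / Cm
Substituting: Cp = 0.708 / 0.943
Result: Cp ≈ 0.75080 (5 s.f.)

0.75080


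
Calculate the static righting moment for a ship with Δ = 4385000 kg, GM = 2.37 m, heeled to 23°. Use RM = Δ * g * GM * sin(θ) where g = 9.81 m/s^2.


Formula: GZ = GM * sin(theta); RM = disp * g * GZ
Step 1 — GZ = 2.37 * sin(23°) = 2.37 * 0.390731 = 0.926032 m
Step 2 — RM = 4385000 * 9.81 * 0.926032 ≈ 39835000 N·m (5 s.f.)

39835000 N·m


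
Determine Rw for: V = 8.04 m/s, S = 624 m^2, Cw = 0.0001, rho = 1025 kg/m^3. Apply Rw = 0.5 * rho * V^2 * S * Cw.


Formula: Rw = 0.5 * rho * V^2 * S * Cw
Step 1 — V^2 = 8.04^2 = 64.6416
Step 2 — 0.5 * rho * V^2 = 0.5 * 1025 * 64.6416 = 33128.82
Step 3 — Rw = 33128.82 * 624 * 0.0001 ≈ 2067.2 N (5 s.f.)

2067.2 N


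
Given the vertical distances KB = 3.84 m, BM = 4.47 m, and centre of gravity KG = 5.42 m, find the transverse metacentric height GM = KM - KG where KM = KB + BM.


Formula: GM = KB + BM - KG
Step 1 — KM = KB + BM = 3.84 + 4.47 = 8.31 m
Step 2 — GM = KM - KG = 8.31 - 5.42 = 2.89 m

2.89 m


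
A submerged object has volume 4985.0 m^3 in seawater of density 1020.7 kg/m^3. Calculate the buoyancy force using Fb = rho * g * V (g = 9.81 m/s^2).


Formula: Fb = rho * g * V
Substituting: Fb = 1020.7 * 9.81 * 4985.0
Intermediate: 1020.7 * 9.81 = 10013.067
Result: Fb = 10013.067 * 4985.0 ≈ 49915000 N (5 s.f.)

49915000 N


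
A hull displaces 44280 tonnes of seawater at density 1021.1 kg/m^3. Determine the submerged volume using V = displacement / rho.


Formula: V = mass / rho
Step 1 — convert tonnes to kg: 44280 t * 1000 = 44280000 kg
Step 2 — V = 44280000 / 1021.1 ≈ 43365 m^3 (5 s.f.)

43365 m^3


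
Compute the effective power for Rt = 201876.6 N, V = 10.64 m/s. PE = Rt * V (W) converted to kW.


Formula: PE = Rt * V / 1000 (kW)
Step 1 — PE (W) = 201876.6 * 10.64 = 2147967.024 W
Step 2 — PE (kW) = 2147967.024 / 1000 ≈ 2148.0 kW (5 s.f.)

2148.0 kW


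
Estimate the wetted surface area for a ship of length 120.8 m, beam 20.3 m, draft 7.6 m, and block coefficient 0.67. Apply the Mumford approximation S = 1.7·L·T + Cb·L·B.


Formula: S = 1.7*L*T + V/T with V = Cb*L*B*T, i.e. S = L * (1.7*T + Cb*B)
Step 1 — 1.7*T = 1.7 * 7.6 = 12.92 m
Step 2 — Cb*B = 0.67 * 20.3 = 13.601 m
Step 3 — 1.7*T + Cb*B = 12.92 + 13.601 = 26.521 m
Step 4 — S = 120.8 * 26.521 ≈ 3203.7 m^2 (5 s.f.)

3203.7 m^2


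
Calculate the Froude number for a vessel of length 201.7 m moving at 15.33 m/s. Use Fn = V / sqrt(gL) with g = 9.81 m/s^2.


Formula: Fn = V / sqrt(g * L)
Step 1 — g * L = 9.81 * 201.7 = 1978.677
Step 2 — sqrt(g * L) = sqrt(1978.677) = 44.482322
Step 3 — Fn = 15.33 / 44.482322 ≈ 0.34463 (5 s.f.)

0.34463


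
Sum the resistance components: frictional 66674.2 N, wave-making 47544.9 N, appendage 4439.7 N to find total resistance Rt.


Formula: Rt = Rf + Rw + Ra
Substituting: Rt = 66674.2 + 47544.9 + 4439.7
Result: Rt = 118658.8 N

118658.8 N


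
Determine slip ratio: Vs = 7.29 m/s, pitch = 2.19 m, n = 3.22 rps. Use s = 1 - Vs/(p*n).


Formula: s = 1 - Vs / (p * n)
Step 1 — p * n = 2.19 * 3.22 = 7.0518
Step 2 — Vs / (p*n) = 7.29 / 7.0518 = 1.033779 (6 d.p.)
Step 3 — s = 1 - 1.033779 = -0.033779

-0.033779


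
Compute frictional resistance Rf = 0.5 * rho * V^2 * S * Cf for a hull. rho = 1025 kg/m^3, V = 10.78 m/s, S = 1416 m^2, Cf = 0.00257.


Formula: Rf = 0.5 * rho * V^2 * S * Cf
Step 1 — V^2 = 10.78^2 = 116.2084
Step 2 — 0.5 * rho * V^2 = 0.5 * 1025 * 116.2084 = 59556.805
Step 3 — Rf = 59556.805 * 1416 * 0.00257 ≈ 216730 N (5 s.f.)

216730 N


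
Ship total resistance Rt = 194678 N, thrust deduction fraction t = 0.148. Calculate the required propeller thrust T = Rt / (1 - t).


Formula: T = Rt / (1 - t)
Step 1 — (1 - t) = 1 - 0.148 = 0.852
Step 2 — T = 194678 / 0.852 ≈ 228500 N (5 s.f.)

228500 N


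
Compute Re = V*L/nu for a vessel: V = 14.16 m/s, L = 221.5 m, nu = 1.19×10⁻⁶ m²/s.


Formula: Re = V * L / nu
Step 1 — V * L = 14.16 * 221.5 = 3136.44 m^2/s
Step 2 — Re = 3136.44 / 1.19e-6 = 2.64e+09

2.64e+09


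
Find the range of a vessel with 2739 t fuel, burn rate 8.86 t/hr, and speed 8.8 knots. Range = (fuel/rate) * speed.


Formula: endurance = fuel / rate; range = endurance * speed
Step 1 — endurance = 2739 / 8.86 = 309.1422 hours
Step 2 — range = 309.1422 * 8.8 ≈ 2720.5 nautical miles (5 s.f.)

2720.5 NM


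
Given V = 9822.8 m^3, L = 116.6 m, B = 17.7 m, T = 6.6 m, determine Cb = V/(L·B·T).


Formula: Cb = V / (L * B * T)
Step 1 — L * B * T = 116.6 * 17.7 * 6.6 = 13621.212 m^3
Step 2 — Cb = 9822.8 / 13621.212 ≈ 0.72114 (5 s.f.)

0.72114


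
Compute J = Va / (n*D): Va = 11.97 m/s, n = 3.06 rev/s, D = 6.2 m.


Formula: J = Va / (n * D)
Step 1 — n * D = 3.06 * 6.2 = 18.972
Step 2 — J = 11.97 / 18.972 ≈ 0.63093 (5 s.f.)

0.63093


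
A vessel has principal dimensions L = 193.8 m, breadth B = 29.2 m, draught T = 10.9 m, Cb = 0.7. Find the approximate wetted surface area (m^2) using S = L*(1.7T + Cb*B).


Formula: S = 1.7*L*T + V/T with V = Cb*L*B*T, i.e. S = L * (1.7*T + Cb*B)
Step 1 — 1.7*T = 1.7 * 10.9 = 18.53 m
Step 2 — Cb*B = 0.7 * 29.2 = 20.44 m
Step 3 — 1.7*T + Cb*B = 18.53 + 20.44 = 38.97 m
Step 4 — S = 193.8 * 38.97 ≈ 7552.4 m^2 (5 s.f.)

7552.4 m^2


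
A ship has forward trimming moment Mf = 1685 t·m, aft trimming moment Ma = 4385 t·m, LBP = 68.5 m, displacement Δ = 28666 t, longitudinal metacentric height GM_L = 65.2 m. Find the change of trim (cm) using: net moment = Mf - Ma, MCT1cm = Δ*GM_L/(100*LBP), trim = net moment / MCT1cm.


Formula: net trimming moment = Mf - Ma; MCT1cm = Δ*GM_L/(100*LBP); trim = net moment / MCT1cm
Step 1 — net trimming moment = 1685 - 4385 = -2700 t·m
Step 2 — MCT1cm = 28666 * 65.2 / (100 * 68.5) = 272.8501 t·m/cm
Step 3 — trim = -2700 / 272.8501 ≈ -9.8955 cm (5 s.f.)

-9.8955 cm


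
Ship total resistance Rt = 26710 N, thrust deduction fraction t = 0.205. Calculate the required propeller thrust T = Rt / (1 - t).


Formula: T = Rt / (1 - t)
Step 1 — (1 - t) = 1 - 0.205 = 0.795
Step 2 — T = 26710 / 0.795 ≈ 33597 N (5 s.f.)

33597 N


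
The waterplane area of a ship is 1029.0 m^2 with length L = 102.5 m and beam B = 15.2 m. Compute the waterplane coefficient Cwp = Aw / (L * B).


Formula: Cwp = Aw / (L * B)
Step 1 — L * B = 102.5 * 15.2 = 1558.0 m^2
Step 2 — Cwp = 1029.0 / 1558.0 ≈ 0.66046 (5 s.f.)

0.66046


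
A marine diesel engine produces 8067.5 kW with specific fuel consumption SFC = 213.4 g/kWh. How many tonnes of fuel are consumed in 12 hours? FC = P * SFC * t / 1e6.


Formula: FC (tonnes) = P * SFC * t / 1,000,000
Step 1 — P * SFC * t = 8067.5 * 213.4 * 12 = 20659254.0 g
Step 2 — FC (tonnes) = 20659254.0 / 1,000,000 ≈ 20.659 tonnes (5 s.f.)

20.659 tonnes


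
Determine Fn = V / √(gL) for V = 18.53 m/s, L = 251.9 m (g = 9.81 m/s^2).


Formula: Fn = V / sqrt(g * L)
Step 1 — g * L = 9.81 * 251.9 = 2471.139
Step 2 — sqrt(g * L) = sqrt(2471.139) = 49.710552
Step 3 — Fn = 18.53 / 49.710552 ≈ 0.37276 (5 s.f.)

0.37276


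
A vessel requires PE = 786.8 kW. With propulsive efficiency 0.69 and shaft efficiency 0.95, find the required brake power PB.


Formula: PB = PE / (eta_D * eta_S)
Step 1 — combined efficiency = eta_D * eta_S = 0.69 * 0.95 = 0.6555
Step 2 — PB = 786.8 / 0.6555 ≈ 1200.3 kW (5 s.f.)

1200.3 kW


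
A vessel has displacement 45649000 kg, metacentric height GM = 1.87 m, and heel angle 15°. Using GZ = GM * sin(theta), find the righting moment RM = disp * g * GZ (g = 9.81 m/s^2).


Formula: GZ = GM * sin(theta); RM = disp * g * GZ
Step 1 — GZ = 1.87 * sin(15°) = 1.87 * 0.258819 = 0.483992 m
Step 2 — RM = 45649000 * 9.81 * 0.483992 ≈ 216740000 N·m (5 s.f.)

216740000 N·m


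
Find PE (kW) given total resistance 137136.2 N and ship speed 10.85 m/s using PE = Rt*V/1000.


Formula: PE = Rt * V / 1000 (kW)
Step 1 — PE (W) = 137136.2 * 10.85 = 1487927.77 W
Step 2 — PE (kW) = 1487927.77 / 1000 ≈ 1487.9 kW (5 s.f.)

1487.9 kW


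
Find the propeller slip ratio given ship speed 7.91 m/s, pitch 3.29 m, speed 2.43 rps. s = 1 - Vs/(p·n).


Formula: s = 1 - Vs / (p * n)
Step 1 — p * n = 3.29 * 2.43 = 7.9947
Step 2 — Vs / (p*n) = 7.91 / 7.9947 = 0.989405 (6 d.p.)
Step 3 — s = 1 - 0.989405 = 0.010595

0.010595


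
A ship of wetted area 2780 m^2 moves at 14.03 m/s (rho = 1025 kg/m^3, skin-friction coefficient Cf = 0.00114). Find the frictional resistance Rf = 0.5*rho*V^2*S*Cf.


Formula: Rf = 0.5 * rho * V^2 * S * Cf
Step 1 — V^2 = 14.03^2 = 196.8409
Step 2 — 0.5 * rho * V^2 = 0.5 * 1025 * 196.8409 = 100880.96125
Step 3 — Rf = 100880.96125 * 2780 * 0.00114 ≈ 319710 N (5 s.f.)

319710 N


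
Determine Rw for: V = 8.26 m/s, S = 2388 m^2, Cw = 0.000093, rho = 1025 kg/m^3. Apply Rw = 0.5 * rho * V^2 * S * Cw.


Formula: Rw = 0.5 * rho * V^2 * S * Cw
Step 1 — V^2 = 8.26^2 = 68.2276
Step 2 — 0.5 * rho * V^2 = 0.5 * 1025 * 68.2276 = 34966.645
Step 3 — Rw = 34966.645 * 2388 * 0.000093 ≈ 7765.5 N (5 s.f.)

7765.5 N


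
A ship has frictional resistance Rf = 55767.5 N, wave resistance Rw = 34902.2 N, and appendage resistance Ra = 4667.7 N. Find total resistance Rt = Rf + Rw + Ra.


Formula: Rt = Rf + Rw + Ra
Substituting: Rt = 55767.5 + 34902.2 + 4667.7
Result: Rt = 95337.4 N

95337.4 N


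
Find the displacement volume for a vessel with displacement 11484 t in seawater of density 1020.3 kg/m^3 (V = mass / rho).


Formula: V = mass / rho
Step 1 — convert tonnes to kg: 11484 t * 1000 = 11484000 kg
Step 2 — V = 11484000 / 1020.3 ≈ 11256 m^3 (5 s.f.)

11256 m^3


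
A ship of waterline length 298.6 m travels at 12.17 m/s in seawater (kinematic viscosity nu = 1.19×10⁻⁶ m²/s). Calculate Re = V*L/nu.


Formula: Re = V * L / nu
Step 1 — V * L = 12.17 * 298.6 = 3633.962 m^2/s
Step 2 — Re = 3633.962 / 1.19e-6 = 3.05e+09

3.05e+09


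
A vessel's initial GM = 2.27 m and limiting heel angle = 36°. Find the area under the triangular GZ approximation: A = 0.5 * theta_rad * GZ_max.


Formula: GZ_max = GM * sin(theta); Area = 0.5 * theta_rad * GZ_max
Step 1 — GZ_max = 2.27 * sin(36°) = 2.27 * 0.587785 = 1.334272 m
Step 2 — theta_rad = 36 * pi/180 = 0.628319 rad
Step 3 — Area = 0.5 * 0.628319 * 1.334272 ≈ 0.41917 m·rad (5 s.f.)

0.41917 m·rad


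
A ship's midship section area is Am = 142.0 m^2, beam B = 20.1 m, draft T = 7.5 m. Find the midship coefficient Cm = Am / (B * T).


Formula: Cm = Am / (B * T)
Step 1 — B * T = 20.1 * 7.5 = 150.75 m^2
Step 2 — Cm = 142.0 / 150.75 ≈ 0.94196 (5 s.f.)

0.94196


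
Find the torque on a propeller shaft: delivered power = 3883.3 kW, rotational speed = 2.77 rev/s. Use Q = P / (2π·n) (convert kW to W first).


Formula: Q = P_W / (2 * pi * n)
Step 1 — P_W = 3883.3 kW * 1000 = 3883300.0 W
Step 2 — 2 * pi * n = 2 * pi * 2.77 = 17.404423
Step 3 — Q = 3883300.0 / 17.404423 ≈ 223120 N·m (5 s.f.)

223120 N·m


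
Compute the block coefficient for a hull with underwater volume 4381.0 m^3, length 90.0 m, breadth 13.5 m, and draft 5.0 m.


Formula: Cb = V / (L * B * T)
Step 1 — L * B * T = 90.0 * 13.5 * 5.0 = 6075.0 m^3
Step 2 — Cb = 4381.0 / 6075.0 ≈ 0.72115 (5 s.f.)

0.72115


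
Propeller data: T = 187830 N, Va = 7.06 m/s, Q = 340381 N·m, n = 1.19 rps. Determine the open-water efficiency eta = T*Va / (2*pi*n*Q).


Formula: eta = T * Va / (2 * pi * n * Q)
Step 1 — numerator = T * Va = 187830 * 7.06 = 1326079.8
Step 2 — 2 * pi * n = 2 * pi * 1.19 = 7.476991
Step 3 — denominator = 7.476991 * 340381 = 2545025.67
Step 4 — eta = 1326079.8 / 2545025.67 ≈ 0.52105 (5 s.f.)

0.52105


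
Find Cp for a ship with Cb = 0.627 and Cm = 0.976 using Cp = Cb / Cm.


Formula: Cp = Cb / Cm
Substituting: Cp = 0.627 / 0.976
Result: Cp ≈ 0.64242 (5 s.f.)

0.64242


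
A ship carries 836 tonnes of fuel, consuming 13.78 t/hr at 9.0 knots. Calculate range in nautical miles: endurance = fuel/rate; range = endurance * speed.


Formula: endurance = fuel / rate; range = endurance * speed
Step 1 — endurance = 836 / 13.78 = 60.6676 hours
Step 2 — range = 60.6676 * 9.0 ≈ 546.01 nautical miles (5 s.f.)

546.01 NM


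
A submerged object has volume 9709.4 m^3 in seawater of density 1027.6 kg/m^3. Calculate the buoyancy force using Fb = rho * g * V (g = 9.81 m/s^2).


Formula: Fb = rho * g * V
Substituting: Fb = 1027.6 * 9.81 * 9709.4
Intermediate: 1027.6 * 9.81 = 10080.756
Result: Fb = 10080.756 * 9709.4 ≈ 97878000 N (5 s.f.)

97878000 N


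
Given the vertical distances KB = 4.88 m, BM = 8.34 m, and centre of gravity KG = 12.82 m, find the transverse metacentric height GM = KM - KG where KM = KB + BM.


Formula: GM = KB + BM - KG
Step 1 — KM = KB + BM = 4.88 + 8.34 = 13.22 m
Step 2 — GM = KM - KG = 13.22 - 12.82 = 0.4 m

0.4 m


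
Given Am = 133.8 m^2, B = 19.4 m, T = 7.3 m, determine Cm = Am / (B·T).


Formula: Cm = Am / (B * T)
Step 1 — B * T = 19.4 * 7.3 = 141.62 m^2
Step 2 — Cm = 133.8 / 141.62 ≈ 0.94478 (5 s.f.)

0.94478


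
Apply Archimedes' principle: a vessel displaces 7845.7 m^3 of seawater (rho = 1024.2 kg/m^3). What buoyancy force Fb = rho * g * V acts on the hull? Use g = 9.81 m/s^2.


Formula: Fb = rho * g * V
Substituting: Fb = 1024.2 * 9.81 * 7845.7
Intermediate: 1024.2 * 9.81 = 10047.402
Result: Fb = 10047.402 * 7845.7 ≈ 78829000 N (5 s.f.)

78829000 N


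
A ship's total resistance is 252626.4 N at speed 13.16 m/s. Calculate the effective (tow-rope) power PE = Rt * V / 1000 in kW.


Formula: PE = Rt * V / 1000 (kW)
Step 1 — PE (W) = 252626.4 * 13.16 = 3324563.424 W
Step 2 — PE (kW) = 3324563.424 / 1000 ≈ 3324.6 kW (5 s.f.)

3324.6 kW


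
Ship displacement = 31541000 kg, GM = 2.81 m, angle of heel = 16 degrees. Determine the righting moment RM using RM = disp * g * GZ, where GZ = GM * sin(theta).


Formula: GZ = GM * sin(theta); RM = disp * g * GZ
Step 1 — GZ = 2.81 * sin(16°) = 2.81 * 0.275637 = 0.77454 m
Step 2 — RM = 31541000 * 9.81 * 0.77454 ≈ 239660000 N·m (5 s.f.)

239660000 N·m


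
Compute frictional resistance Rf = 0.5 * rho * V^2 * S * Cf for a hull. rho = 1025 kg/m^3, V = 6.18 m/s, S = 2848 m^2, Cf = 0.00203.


Formula: Rf = 0.5 * rho * V^2 * S * Cf
Step 1 — V^2 = 6.18^2 = 38.1924
Step 2 — 0.5 * rho * V^2 = 0.5 * 1025 * 38.1924 = 19573.605
Step 3 — Rf = 19573.605 * 2848 * 0.00203 ≈ 113160 N (5 s.f.)

113160 N


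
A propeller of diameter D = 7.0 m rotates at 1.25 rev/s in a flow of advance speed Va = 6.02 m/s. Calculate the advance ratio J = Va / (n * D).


Formula: J = Va / (n * D)
Step 1 — n * D = 1.25 * 7.0 = 8.75
Step 2 — J = 6.02 / 8.75 ≈ 0.68800 (5 s.f.)

0.68800


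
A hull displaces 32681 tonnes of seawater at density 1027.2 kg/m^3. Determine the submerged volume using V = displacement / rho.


Formula: V = mass / rho
Step 1 — convert tonnes to kg: 32681 t * 1000 = 32681000 kg
Step 2 — V = 32681000 / 1027.2 ≈ 31816 m^3 (5 s.f.)

31816 m^3


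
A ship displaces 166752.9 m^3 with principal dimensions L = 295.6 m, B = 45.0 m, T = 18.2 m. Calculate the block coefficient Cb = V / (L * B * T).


Formula: Cb = V / (L * B * T)
Step 1 — L * B * T = 295.6 * 45.0 * 18.2 = 242096.4 m^3
Step 2 — Cb = 166752.9 / 242096.4 ≈ 0.68879 (5 s.f.)

0.68879


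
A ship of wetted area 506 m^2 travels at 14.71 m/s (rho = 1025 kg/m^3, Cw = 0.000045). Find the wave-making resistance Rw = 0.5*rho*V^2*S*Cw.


Formula: Rw = 0.5 * rho * V^2 * S * Cw
Step 1 — V^2 = 14.71^2 = 216.3841
Step 2 — 0.5 * rho * V^2 = 0.5 * 1025 * 216.3841 = 110896.85125
Step 3 — Rw = 110896.85125 * 506 * 0.000045 ≈ 2525.1 N (5 s.f.)

2525.1 N


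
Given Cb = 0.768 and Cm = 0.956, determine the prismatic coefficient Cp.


Formula: Cp = Cb / Cm
Substituting: Cp = 0.768 / 0.956
Result: Cp ≈ 0.80335 (5 s.f.)

0.80335


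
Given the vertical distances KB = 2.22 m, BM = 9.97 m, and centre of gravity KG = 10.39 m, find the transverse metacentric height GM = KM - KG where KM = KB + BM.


Formula: GM = KB + BM - KG
Step 1 — KM = KB + BM = 2.22 + 9.97 = 12.19 m
Step 2 — GM = KM - KG = 12.19 - 10.39 = 1.8 m

1.8 m


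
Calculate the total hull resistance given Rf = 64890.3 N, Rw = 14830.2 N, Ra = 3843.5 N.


Formula: Rt = Rf + Rw + Ra
Substituting: Rt = 64890.3 + 14830.2 + 3843.5
Result: Rt = 83564.0 N

83564.0 N


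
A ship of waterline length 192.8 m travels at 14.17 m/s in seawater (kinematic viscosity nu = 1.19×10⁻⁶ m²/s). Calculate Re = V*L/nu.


Formula: Re = V * L / nu
Step 1 — V * L = 14.17 * 192.8 = 2731.976 m^2/s
Step 2 — Re = 2731.976 / 1.19e-6 = 2.30e+09

2.30e+09


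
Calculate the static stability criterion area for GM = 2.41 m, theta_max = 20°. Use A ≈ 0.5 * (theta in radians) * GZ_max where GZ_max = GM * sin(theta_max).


Formula: GZ_max = GM * sin(theta); Area = 0.5 * theta_rad * GZ_max
Step 1 — GZ_max = 2.41 * sin(20°) = 2.41 * 0.34202 = 0.824268 m
Step 2 — theta_rad = 20 * pi/180 = 0.349066 rad
Step 3 — Area = 0.5 * 0.349066 * 0.824268 ≈ 0.14386 m·rad (5 s.f.)

0.14386 m·rad


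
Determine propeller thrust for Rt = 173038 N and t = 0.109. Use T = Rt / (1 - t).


Formula: T = Rt / (1 - t)
Step 1 — (1 - t) = 1 - 0.109 = 0.891
Step 2 — T = 173038 / 0.891 ≈ 194210 N (5 s.f.)

194210 N


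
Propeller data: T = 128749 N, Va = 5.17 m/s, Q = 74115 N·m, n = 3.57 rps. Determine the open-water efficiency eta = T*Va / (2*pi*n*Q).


Formula: eta = T * Va / (2 * pi * n * Q)
Step 1 — numerator = T * Va = 128749 * 5.17 = 665632.33
Step 2 — 2 * pi * n = 2 * pi * 3.57 = 22.430972
Step 3 — denominator = 22.430972 * 74115 = 1662471.49
Step 4 — eta = 665632.33 / 1662471.49 ≈ 0.40039 (5 s.f.)

0.40039


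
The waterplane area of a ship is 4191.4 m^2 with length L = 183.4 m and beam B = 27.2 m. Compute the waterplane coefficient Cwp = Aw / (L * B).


Formula: Cwp = Aw / (L * B)
Step 1 — L * B = 183.4 * 27.2 = 4988.48 m^2
Step 2 — Cwp = 4191.4 / 4988.48 ≈ 0.84022 (5 s.f.)

0.84022


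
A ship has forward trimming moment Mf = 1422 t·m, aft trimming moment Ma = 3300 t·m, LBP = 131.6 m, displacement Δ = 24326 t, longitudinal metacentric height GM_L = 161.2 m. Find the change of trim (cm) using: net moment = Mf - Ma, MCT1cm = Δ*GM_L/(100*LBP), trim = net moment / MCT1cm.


Formula: net trimming moment = Mf - Ma; MCT1cm = Δ*GM_L/(100*LBP); trim = net moment / MCT1cm
Step 1 — net trimming moment = 1422 - 3300 = -1878 t·m
Step 2 — MCT1cm = 24326 * 161.2 / (100 * 131.6) = 297.975 t·m/cm
Step 3 — trim = -1878 / 297.975 ≈ -6.3025 cm (5 s.f.)

-6.3025 cm


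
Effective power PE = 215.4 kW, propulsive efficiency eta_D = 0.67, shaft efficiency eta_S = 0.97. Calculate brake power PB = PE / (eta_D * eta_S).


Formula: PB = PE / (eta_D * eta_S)
Step 1 — combined efficiency = eta_D * eta_S = 0.67 * 0.97 = 0.6499
Step 2 — PB = 215.4 / 0.6499 ≈ 331.44 kW (5 s.f.)

331.44 kW


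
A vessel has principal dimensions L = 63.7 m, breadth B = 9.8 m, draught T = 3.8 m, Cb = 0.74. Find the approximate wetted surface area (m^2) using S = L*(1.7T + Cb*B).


Formula: S = 1.7*L*T + V/T with V = Cb*L*B*T, i.e. S = L * (1.7*T + Cb*B)
Step 1 — 1.7*T = 1.7 * 3.8 = 6.46 m
Step 2 — Cb*B = 0.74 * 9.8 = 7.252 m
Step 3 — 1.7*T + Cb*B = 6.46 + 7.252 = 13.712 m
Step 4 — S = 63.7 * 13.712 ≈ 873.45 m^2 (5 s.f.)

873.45 m^2


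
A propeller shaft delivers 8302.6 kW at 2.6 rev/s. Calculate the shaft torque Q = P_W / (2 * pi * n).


Formula: Q = P_W / (2 * pi * n)
Step 1 — P_W = 8302.6 kW * 1000 = 8302600.0 W
Step 2 — 2 * pi * n = 2 * pi * 2.6 = 16.336282
Step 3 — Q = 8302600.0 / 16.336282 ≈ 508230 N·m (5 s.f.)

508230 N·m


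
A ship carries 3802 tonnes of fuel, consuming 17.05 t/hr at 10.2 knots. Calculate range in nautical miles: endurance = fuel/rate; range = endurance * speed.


Formula: endurance = fuel / rate; range = endurance * speed
Step 1 — endurance = 3802 / 17.05 = 222.9912 hours
Step 2 — range = 222.9912 * 10.2 ≈ 2274.5 nautical miles (5 s.f.)

2274.5 NM


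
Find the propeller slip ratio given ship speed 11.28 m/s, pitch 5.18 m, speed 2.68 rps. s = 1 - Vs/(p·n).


Formula: s = 1 - Vs / (p * n)
Step 1 — p * n = 5.18 * 2.68 = 13.8824
Step 2 — Vs / (p*n) = 11.28 / 13.8824 = 0.81254 (6 d.p.)
Step 3 — s = 1 - 0.81254 = 0.18746

0.18746


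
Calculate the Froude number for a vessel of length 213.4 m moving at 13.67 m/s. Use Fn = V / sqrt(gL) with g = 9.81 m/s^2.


Formula: Fn = V / sqrt(g * L)
Step 1 — g * L = 9.81 * 213.4 = 2093.454
Step 2 — sqrt(g * L) = sqrt(2093.454) = 45.754278
Step 3 — Fn = 13.67 / 45.754278 ≈ 0.29877 (5 s.f.)

0.29877


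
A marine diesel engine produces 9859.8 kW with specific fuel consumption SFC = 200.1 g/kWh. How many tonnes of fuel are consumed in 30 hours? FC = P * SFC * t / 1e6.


Formula: FC (tonnes) = P * SFC * t / 1,000,000
Step 1 — P * SFC * t = 9859.8 * 200.1 * 30 = 59188379.4 g
Step 2 — FC (tonnes) = 59188379.4 / 1,000,000 ≈ 59.188 tonnes (5 s.f.)

59.188 tonnes


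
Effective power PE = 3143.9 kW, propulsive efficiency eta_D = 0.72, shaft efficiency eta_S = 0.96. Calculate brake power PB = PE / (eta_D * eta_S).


Formula: PB = PE / (eta_D * eta_S)
Step 1 — combined efficiency = eta_D * eta_S = 0.72 * 0.96 = 0.6912
Step 2 — PB = 3143.9 / 0.6912 ≈ 4548.5 kW (5 s.f.)

4548.5 kW


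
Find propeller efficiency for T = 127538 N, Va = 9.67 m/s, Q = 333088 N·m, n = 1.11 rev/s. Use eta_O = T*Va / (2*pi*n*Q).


Formula: eta = T * Va / (2 * pi * n * Q)
Step 1 — numerator = T * Va = 127538 * 9.67 = 1233292.46
Step 2 — 2 * pi * n = 2 * pi * 1.11 = 6.974336
Step 3 — denominator = 6.974336 * 333088 = 2323067.63
Step 4 — eta = 1233292.46 / 2323067.63 ≈ 0.53089 (5 s.f.)

0.53089


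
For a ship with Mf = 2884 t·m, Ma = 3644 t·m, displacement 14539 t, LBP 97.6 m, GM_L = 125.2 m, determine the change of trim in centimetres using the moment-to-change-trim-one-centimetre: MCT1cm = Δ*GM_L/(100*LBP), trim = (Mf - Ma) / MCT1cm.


Formula: net trimming moment = Mf - Ma; MCT1cm = Δ*GM_L/(100*LBP); trim = net moment / MCT1cm
Step 1 — net trimming moment = 2884 - 3644 = -760 t·m
Step 2 — MCT1cm = 14539 * 125.2 / (100 * 97.6) = 186.5044 t·m/cm
Step 3 — trim = -760 / 186.5044 ≈ -4.0750 cm (5 s.f.)

-4.0750 cm


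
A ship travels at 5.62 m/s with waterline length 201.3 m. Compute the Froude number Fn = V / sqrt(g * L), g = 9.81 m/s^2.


Formula: Fn = V / sqrt(g * L)
Step 1 — g * L = 9.81 * 201.3 = 1974.753
Step 2 — sqrt(g * L) = sqrt(1974.753) = 44.438193
Step 3 — Fn = 5.62 / 44.438193 ≈ 0.12647 (5 s.f.)

0.12647
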